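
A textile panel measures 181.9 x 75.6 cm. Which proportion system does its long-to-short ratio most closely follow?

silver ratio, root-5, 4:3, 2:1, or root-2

silver ratio

Ratio = 181.9 / 75.6 ≈ 2.406.
Distances: silver ratio 2.414 (Δ 0.008); root-5 2.236 (Δ 0.170); 4:3 1.333 (Δ 1.073); 2:1 2.000 (Δ 0.406); root-2 1.414 (Δ 0.992).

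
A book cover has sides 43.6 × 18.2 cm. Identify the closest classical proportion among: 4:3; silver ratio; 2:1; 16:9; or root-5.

43.6/18.2 ≈ 2.396. Nearest candidates are silver ratio (2.414, off by 0.018) and root-5 (2.236, off by 0.160).

silver ratio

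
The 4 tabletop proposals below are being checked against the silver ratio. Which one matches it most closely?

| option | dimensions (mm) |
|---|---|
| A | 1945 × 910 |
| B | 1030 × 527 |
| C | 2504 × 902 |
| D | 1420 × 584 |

Ratios (long/short): A ≈ 2.137; B ≈ 1.954; C ≈ 2.776; D ≈ 2.432.
silver ratio ≈ 2.414; option D is nearest (Δ 0.018).

D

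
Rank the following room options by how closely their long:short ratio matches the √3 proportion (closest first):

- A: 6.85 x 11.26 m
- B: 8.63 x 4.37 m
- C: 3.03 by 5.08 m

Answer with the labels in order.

C, A, B

Ratios: A = 11.26 / 6.85 ≈ 1.644; B = 8.63 / 4.37 ≈ 1.975; C = 5.08 / 3.03 ≈ 1.677.
|Δ from 1.732|: A 0.088; B 0.243; C 0.055.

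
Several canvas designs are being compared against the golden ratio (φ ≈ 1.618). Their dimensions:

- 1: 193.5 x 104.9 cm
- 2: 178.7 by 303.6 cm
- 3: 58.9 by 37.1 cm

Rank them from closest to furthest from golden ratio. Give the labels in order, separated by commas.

1: 193.5/104.9 ≈ 1.845 → |1.845 − 1.618| = 0.227
2: 303.6/178.7 ≈ 1.699 → |1.699 − 1.618| = 0.081
3: 58.9/37.1 ≈ 1.588 → |1.588 − 1.618| = 0.030

3, 2, 1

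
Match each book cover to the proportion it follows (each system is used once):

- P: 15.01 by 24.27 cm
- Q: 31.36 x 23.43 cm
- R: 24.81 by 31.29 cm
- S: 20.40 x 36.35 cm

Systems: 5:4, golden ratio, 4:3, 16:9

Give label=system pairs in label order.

P=golden ratio, Q=4:3, R=5:4, S=16:9

Ratios: P ≈ 1.617; Q ≈ 1.338; R ≈ 1.261; S ≈ 1.782.
Targets: 5:4 ≈ 1.250; golden ratio ≈ 1.618; 4:3 ≈ 1.333; 16:9 ≈ 1.778.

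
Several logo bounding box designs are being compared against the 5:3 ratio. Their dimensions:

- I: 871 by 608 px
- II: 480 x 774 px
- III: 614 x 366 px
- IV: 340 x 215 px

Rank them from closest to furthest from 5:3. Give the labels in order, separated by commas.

I: 871/608 ≈ 1.433 → |1.433 − 1.667| = 0.234
II: 774/480 ≈ 1.613 → |1.613 − 1.667| = 0.054
III: 614/366 ≈ 1.678 → |1.678 − 1.667| = 0.011
IV: 340/215 ≈ 1.581 → |1.581 − 1.667| = 0.086

III, II, IV, I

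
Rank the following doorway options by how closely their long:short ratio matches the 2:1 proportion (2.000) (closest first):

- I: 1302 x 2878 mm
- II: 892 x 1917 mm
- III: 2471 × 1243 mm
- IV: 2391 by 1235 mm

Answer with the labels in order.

I: 2878/1302 ≈ 2.210 → |2.210 − 2.000| = 0.210
II: 1917/892 ≈ 2.149 → |2.149 − 2.000| = 0.149
III: 2471/1243 ≈ 1.988 → |1.988 − 2.000| = 0.012
IV: 2391/1235 ≈ 1.936 → |1.936 − 2.000| = 0.064

III, IV, II, I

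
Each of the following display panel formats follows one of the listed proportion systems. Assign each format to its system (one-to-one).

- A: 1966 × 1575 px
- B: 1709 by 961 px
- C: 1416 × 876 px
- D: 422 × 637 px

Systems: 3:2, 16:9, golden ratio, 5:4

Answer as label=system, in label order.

Ratios: A ≈ 1.248; B ≈ 1.778; C ≈ 1.616; D ≈ 1.509.
Targets: 3:2 ≈ 1.500; 16:9 ≈ 1.778; golden ratio ≈ 1.618; 5:4 ≈ 1.250.

A=5:4, B=16:9, C=golden ratio, D=3:2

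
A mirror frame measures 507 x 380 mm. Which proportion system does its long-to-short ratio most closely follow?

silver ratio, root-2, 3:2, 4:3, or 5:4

Ratio = 507 / 380 ≈ 1.334.
Distances: silver ratio 2.414 (Δ 1.080); root-2 1.414 (Δ 0.080); 3:2 1.500 (Δ 0.166); 4:3 1.333 (Δ 0.001); 5:4 1.250 (Δ 0.084).

4:3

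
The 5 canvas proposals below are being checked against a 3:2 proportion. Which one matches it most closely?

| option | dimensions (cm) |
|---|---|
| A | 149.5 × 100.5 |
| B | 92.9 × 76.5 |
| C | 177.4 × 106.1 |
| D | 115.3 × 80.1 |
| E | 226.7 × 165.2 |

A

Ratios (long/short): A ≈ 1.488; B ≈ 1.214; C ≈ 1.672; D ≈ 1.439; E ≈ 1.372.
3:2 ≈ 1.500; option A is nearest (Δ 0.012).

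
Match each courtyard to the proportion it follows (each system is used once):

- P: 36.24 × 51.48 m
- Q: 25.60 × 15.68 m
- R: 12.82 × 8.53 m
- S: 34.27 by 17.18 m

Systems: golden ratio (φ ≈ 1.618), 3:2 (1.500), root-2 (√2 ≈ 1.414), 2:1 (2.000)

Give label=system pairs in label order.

Ratios: P ≈ 1.421; Q ≈ 1.633; R ≈ 1.503; S ≈ 1.995.
Targets: golden ratio ≈ 1.618; 3:2 ≈ 1.500; root-2 ≈ 1.414; 2:1 ≈ 2.000.

P=root-2, Q=golden ratio, R=3:2, S=2:1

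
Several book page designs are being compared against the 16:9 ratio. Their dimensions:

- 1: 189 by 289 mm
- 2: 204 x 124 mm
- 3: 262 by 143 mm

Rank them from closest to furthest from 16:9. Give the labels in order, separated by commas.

3, 2, 1

Ratios: 1 = 289 / 189 ≈ 1.529; 2 = 204 / 124 ≈ 1.645; 3 = 262 / 143 ≈ 1.832.
|Δ from 1.778|: 1 0.249; 2 0.133; 3 0.054.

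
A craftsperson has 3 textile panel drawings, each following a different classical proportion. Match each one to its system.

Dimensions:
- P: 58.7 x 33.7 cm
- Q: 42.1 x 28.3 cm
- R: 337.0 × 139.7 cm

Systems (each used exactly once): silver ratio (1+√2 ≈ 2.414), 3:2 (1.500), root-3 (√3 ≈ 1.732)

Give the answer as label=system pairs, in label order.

Ratios: P ≈ 1.742; Q ≈ 1.488; R ≈ 2.412.
Targets: silver ratio ≈ 2.414; 3:2 ≈ 1.500; root-3 ≈ 1.732.

P=root-3, Q=3:2, R=silver ratio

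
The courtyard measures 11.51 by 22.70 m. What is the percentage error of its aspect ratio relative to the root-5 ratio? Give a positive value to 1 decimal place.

11.8%

Ratio = 22.70 / 11.51 ≈ 1.9722.
Ideal root-5 ≈ 2.2361. |1.9722 − 2.2361| / 2.2361 ≈ 11.80% → 11.8%.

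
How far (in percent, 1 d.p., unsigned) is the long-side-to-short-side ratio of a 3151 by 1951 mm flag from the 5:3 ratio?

Ratio = 3151 / 1951 ≈ 1.6151.
Ideal 5:3 ≈ 1.6667. |1.6151 − 1.6667| / 1.6667 ≈ 3.10% → 3.1%.

3.1%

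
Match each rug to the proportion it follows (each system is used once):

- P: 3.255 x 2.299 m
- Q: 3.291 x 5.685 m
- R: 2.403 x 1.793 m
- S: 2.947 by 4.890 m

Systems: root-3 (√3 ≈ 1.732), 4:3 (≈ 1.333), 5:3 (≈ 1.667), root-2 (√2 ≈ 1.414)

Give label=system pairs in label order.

P = 3.255/2.299 ≈ 1.416 → root-2 (1.414)
Q = 5.685/3.291 ≈ 1.727 → root-3 (1.732)
R = 2.403/1.793 ≈ 1.340 → 4:3 (1.333)
S = 4.890/2.947 ≈ 1.659 → 5:3 (1.667)

P=root-2, Q=root-3, R=4:3, S=5:3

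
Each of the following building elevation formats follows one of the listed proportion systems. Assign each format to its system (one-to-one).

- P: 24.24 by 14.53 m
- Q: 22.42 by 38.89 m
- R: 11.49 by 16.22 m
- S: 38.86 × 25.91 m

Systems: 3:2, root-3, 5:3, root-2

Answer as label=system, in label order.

P=5:3, Q=root-3, R=root-2, S=3:2

P = 24.24/14.53 ≈ 1.668 → 5:3 (1.667)
Q = 38.89/22.42 ≈ 1.735 → root-3 (1.732)
R = 16.22/11.49 ≈ 1.412 → root-2 (1.414)
S = 38.86/25.91 ≈ 1.500 → 3:2 (1.500)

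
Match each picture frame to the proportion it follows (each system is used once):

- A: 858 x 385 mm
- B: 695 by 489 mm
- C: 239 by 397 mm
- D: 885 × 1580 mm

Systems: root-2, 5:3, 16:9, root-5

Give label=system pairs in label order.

A = 858/385 ≈ 2.229 → root-5 (2.236)
B = 695/489 ≈ 1.421 → root-2 (1.414)
C = 397/239 ≈ 1.661 → 5:3 (1.667)
D = 1580/885 ≈ 1.785 → 16:9 (1.778)

A=root-5, B=root-2, C=5:3, D=16:9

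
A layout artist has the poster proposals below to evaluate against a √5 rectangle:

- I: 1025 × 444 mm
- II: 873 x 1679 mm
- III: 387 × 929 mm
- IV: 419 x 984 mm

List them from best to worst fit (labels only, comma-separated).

I, IV, III, II

Ratios: I = 1025 / 444 ≈ 2.309; II = 1679 / 873 ≈ 1.923; III = 929 / 387 ≈ 2.401; IV = 984 / 419 ≈ 2.348.
|Δ from 2.236|: I 0.073; II 0.313; III 0.165; IV 0.112.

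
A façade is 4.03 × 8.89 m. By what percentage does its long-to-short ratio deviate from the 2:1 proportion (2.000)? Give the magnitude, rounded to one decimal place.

10.3%

Ratio = 8.89 / 4.03 ≈ 2.2060.
Ideal 2:1 = 2.0000. |2.2060 − 2.0000| / 2.0000 ≈ 10.30% → 10.3%.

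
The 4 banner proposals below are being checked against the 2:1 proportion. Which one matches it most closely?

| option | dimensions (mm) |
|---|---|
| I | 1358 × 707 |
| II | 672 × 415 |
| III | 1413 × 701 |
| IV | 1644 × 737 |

Target 2:1 ≈ 2.000.
I: 1.921 (Δ0.079)  II: 1.619 (Δ0.381)  III: 2.016 (Δ0.016)  IV: 2.231 (Δ0.231)

III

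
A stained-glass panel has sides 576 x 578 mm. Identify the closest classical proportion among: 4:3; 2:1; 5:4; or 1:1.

1:1

Ratio = 578 / 576 ≈ 1.003.
Distances: 4:3 1.333 (Δ 0.330); 2:1 2.000 (Δ 0.997); 5:4 1.250 (Δ 0.247); 1:1 1.000 (Δ 0.003).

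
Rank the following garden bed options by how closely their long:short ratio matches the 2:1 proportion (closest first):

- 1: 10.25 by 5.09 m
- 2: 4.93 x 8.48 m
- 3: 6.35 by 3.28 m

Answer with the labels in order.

1, 3, 2

1: 10.25/5.09 ≈ 2.014 → |2.014 − 2.000| = 0.014
2: 8.48/4.93 ≈ 1.720 → |1.720 − 2.000| = 0.280
3: 6.35/3.28 ≈ 1.936 → |1.936 − 2.000| = 0.064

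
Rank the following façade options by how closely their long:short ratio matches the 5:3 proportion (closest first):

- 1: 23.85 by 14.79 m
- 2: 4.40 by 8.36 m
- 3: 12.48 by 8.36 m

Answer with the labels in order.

1: 23.85/14.79 ≈ 1.613 → |1.613 − 1.667| = 0.054
2: 8.36/4.40 ≈ 1.900 → |1.900 − 1.667| = 0.233
3: 12.48/8.36 ≈ 1.493 → |1.493 − 1.667| = 0.174

1, 3, 2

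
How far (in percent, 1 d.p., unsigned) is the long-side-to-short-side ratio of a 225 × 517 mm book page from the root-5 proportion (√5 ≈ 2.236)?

Ratio = 517 / 225 ≈ 2.2978.
Ideal root-5 ≈ 2.2361. |2.2978 − 2.2361| / 2.2361 ≈ 2.76% → 2.8%.

2.8%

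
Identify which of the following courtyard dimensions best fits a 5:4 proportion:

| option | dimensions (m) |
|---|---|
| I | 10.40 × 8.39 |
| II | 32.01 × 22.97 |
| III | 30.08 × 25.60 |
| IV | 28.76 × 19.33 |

Ratios (long/short): I ≈ 1.240; II ≈ 1.394; III ≈ 1.175; IV ≈ 1.488.
5:4 ≈ 1.250; option I is nearest (Δ 0.010).

I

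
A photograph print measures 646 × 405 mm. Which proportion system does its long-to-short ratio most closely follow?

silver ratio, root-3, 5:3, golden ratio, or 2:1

golden ratio

Ratio = 646 / 405 ≈ 1.595.
Distances: silver ratio 2.414 (Δ 0.819); root-3 1.732 (Δ 0.137); 5:3 1.667 (Δ 0.072); golden ratio 1.618 (Δ 0.023); 2:1 2.000 (Δ 0.405).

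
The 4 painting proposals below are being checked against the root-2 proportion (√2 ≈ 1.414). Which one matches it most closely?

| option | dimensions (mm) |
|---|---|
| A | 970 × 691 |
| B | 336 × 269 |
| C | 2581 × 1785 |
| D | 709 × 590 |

Ratios (long/short): A ≈ 1.404; B ≈ 1.249; C ≈ 1.446; D ≈ 1.202.
root-2 ≈ 1.414; option A is nearest (Δ 0.010).

A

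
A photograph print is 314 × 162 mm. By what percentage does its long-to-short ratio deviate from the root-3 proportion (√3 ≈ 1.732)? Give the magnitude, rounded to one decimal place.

11.9%

Ratio = 314 / 162 ≈ 1.9383.
Ideal root-3 ≈ 1.7321. |1.9383 − 1.7321| / 1.7321 ≈ 11.90% → 11.9%.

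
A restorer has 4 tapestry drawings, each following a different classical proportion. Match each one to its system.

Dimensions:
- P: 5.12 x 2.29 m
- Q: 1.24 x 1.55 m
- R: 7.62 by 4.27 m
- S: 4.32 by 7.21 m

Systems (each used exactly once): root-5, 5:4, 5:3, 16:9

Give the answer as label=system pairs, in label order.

P=root-5, Q=5:4, R=16:9, S=5:3

Ratios: P ≈ 2.236; Q ≈ 1.250; R ≈ 1.785; S ≈ 1.669.
Targets: root-5 ≈ 2.236; 5:4 ≈ 1.250; 5:3 ≈ 1.667; 16:9 ≈ 1.778.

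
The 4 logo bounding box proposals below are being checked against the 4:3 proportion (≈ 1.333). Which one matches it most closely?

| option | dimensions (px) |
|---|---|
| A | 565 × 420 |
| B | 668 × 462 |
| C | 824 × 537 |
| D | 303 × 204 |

A

Ratios (long/short): A ≈ 1.345; B ≈ 1.446; C ≈ 1.534; D ≈ 1.485.
4:3 ≈ 1.333; option A is nearest (Δ 0.012).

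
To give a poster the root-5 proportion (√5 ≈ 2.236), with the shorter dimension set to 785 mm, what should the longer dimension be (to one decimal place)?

root-5 ≈ 2.23607.
Longer side = 785 × 2.23607 ≈ 1755.315 → 1755.3 mm.

1755.3 mm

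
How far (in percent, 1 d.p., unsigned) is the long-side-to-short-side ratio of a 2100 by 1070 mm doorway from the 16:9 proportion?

Ratio = 2100 / 1070 ≈ 1.9626.
Ideal 16:9 ≈ 1.7778. |1.9626 − 1.7778| / 1.7778 ≈ 10.39% → 10.4%.

10.4%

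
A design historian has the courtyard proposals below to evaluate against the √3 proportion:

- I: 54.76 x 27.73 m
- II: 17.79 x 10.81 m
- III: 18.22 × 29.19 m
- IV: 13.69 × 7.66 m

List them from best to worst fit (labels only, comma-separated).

Ratios: I = 54.76 / 27.73 ≈ 1.975; II = 17.79 / 10.81 ≈ 1.646; III = 29.19 / 18.22 ≈ 1.602; IV = 13.69 / 7.66 ≈ 1.787.
|Δ from 1.732|: I 0.243; II 0.086; III 0.130; IV 0.055.

IV, II, III, I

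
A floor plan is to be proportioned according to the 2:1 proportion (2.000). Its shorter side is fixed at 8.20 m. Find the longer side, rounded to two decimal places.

16.40 m

2:1 = 2.00000.
Longer side = 8.20 × 2.00000 ≈ 16.4000 → 16.40 m.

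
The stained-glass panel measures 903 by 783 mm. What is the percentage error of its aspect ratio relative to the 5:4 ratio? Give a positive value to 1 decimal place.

7.7%

Ratio = 903 / 783 ≈ 1.1533.
Ideal 5:4 = 1.2500. |1.1533 − 1.2500| / 1.2500 ≈ 7.74% → 7.7%.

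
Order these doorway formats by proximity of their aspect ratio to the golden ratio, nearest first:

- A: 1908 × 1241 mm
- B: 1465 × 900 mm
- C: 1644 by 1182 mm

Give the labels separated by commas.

B, A, C

Ratios: A = 1908 / 1241 ≈ 1.537; B = 1465 / 900 ≈ 1.628; C = 1644 / 1182 ≈ 1.391.
|Δ from 1.618|: A 0.081; B 0.010; C 0.227.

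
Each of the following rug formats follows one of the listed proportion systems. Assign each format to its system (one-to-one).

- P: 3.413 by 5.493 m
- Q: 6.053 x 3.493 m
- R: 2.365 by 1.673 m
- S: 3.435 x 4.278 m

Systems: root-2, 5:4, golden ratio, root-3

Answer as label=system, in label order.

P = 5.493/3.413 ≈ 1.609 → golden ratio (1.618)
Q = 6.053/3.493 ≈ 1.733 → root-3 (1.732)
R = 2.365/1.673 ≈ 1.414 → root-2 (1.414)
S = 4.278/3.435 ≈ 1.245 → 5:4 (1.250)

P=golden ratio, Q=root-3, R=root-2, S=5:4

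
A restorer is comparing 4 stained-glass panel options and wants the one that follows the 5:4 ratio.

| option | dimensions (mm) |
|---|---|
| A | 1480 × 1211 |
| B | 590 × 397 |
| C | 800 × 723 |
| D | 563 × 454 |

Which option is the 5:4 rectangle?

Ratios (long/short): A ≈ 1.222; B ≈ 1.486; C ≈ 1.107; D ≈ 1.240.
5:4 ≈ 1.250; option D is nearest (Δ 0.010).

D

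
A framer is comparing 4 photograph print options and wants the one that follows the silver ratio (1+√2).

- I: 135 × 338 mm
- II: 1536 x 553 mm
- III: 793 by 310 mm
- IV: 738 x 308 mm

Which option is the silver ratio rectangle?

IV

Target silver ratio ≈ 2.414.
I: 2.504 (Δ0.090)  II: 2.778 (Δ0.364)  III: 2.558 (Δ0.144)  IV: 2.396 (Δ0.018)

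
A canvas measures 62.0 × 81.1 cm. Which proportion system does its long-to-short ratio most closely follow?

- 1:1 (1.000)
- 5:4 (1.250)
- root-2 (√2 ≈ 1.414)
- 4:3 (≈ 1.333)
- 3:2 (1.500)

81.1/62.0 ≈ 1.308. Nearest candidates are 4:3 (1.333, off by 0.025) and 5:4 (1.250, off by 0.058).

4:3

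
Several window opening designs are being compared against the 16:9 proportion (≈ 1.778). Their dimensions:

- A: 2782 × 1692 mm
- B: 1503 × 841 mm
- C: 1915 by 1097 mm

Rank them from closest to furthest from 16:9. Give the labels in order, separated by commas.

B, C, A

Ratios: A = 2782 / 1692 ≈ 1.644; B = 1503 / 841 ≈ 1.787; C = 1915 / 1097 ≈ 1.746.
|Δ from 1.778|: A 0.134; B 0.009; C 0.032.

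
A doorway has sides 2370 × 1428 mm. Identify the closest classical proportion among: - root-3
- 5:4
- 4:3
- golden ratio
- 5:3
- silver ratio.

5:3

2370/1428 ≈ 1.660. Nearest candidates are 5:3 (1.667, off by 0.007) and golden ratio (1.618, off by 0.042).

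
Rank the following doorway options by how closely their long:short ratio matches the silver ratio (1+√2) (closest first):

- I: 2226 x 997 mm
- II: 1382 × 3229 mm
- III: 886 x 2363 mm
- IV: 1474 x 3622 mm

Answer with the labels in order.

IV, II, I, III

I: 2226/997 ≈ 2.233 → |2.233 − 2.414| = 0.181
II: 3229/1382 ≈ 2.336 → |2.336 − 2.414| = 0.078
III: 2363/886 ≈ 2.667 → |2.667 − 2.414| = 0.253
IV: 3622/1474 ≈ 2.457 → |2.457 − 2.414| = 0.043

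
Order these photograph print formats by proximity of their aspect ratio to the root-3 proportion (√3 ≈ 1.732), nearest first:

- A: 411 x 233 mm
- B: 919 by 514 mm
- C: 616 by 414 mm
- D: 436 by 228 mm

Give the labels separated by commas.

A, B, D, C

Ratios: A = 411 / 233 ≈ 1.764; B = 919 / 514 ≈ 1.788; C = 616 / 414 ≈ 1.488; D = 436 / 228 ≈ 1.912.
|Δ from 1.732|: A 0.032; B 0.056; C 0.244; D 0.180.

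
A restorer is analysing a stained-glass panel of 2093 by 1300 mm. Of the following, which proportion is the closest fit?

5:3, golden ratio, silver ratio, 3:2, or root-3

2093/1300 ≈ 1.610. Nearest candidates are golden ratio (1.618, off by 0.008) and 5:3 (1.667, off by 0.057).

golden ratio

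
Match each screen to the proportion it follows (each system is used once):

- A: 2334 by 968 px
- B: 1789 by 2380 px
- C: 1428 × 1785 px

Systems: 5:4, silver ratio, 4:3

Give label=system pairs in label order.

A = 2334/968 ≈ 2.411 → silver ratio (2.414)
B = 2380/1789 ≈ 1.330 → 4:3 (1.333)
C = 1785/1428 ≈ 1.250 → 5:4 (1.250)

A=silver ratio, B=4:3, C=5:4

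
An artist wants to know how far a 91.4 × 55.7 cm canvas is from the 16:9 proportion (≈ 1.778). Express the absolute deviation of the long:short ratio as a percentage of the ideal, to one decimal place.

7.7%

Ratio = 91.4 / 55.7 ≈ 1.6409.
Ideal 16:9 ≈ 1.7778. |1.6409 − 1.7778| / 1.7778 ≈ 7.70% → 7.7%.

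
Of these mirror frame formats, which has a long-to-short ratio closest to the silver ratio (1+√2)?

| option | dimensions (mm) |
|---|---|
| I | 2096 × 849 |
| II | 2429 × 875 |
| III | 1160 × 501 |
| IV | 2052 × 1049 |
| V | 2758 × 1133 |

V

Ratios (long/short): I ≈ 2.469; II ≈ 2.776; III ≈ 2.315; IV ≈ 1.956; V ≈ 2.434.
silver ratio ≈ 2.414; option V is nearest (Δ 0.020).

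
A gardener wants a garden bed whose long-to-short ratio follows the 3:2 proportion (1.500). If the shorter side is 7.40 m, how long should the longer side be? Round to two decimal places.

3:2 = 1.50000.
Longer side = 7.40 × 1.50000 ≈ 11.1000 → 11.10 m.

11.10 m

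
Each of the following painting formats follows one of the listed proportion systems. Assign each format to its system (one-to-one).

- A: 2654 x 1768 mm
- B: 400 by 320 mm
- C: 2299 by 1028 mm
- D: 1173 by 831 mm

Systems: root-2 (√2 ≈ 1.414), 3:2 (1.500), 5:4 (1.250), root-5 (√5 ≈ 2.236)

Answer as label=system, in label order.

A = 2654/1768 ≈ 1.501 → 3:2 (1.500)
B = 400/320 ≈ 1.250 → 5:4 (1.250)
C = 2299/1028 ≈ 2.236 → root-5 (2.236)
D = 1173/831 ≈ 1.412 → root-2 (1.414)

A=3:2, B=5:4, C=root-5, D=root-2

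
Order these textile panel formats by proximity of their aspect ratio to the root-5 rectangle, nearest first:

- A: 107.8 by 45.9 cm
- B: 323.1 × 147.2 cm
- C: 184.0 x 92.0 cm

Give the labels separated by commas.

B, A, C

Ratios: A = 107.8 / 45.9 ≈ 2.349; B = 323.1 / 147.2 ≈ 2.195; C = 184.0 / 92.0 ≈ 2.000.
|Δ from 2.236|: A 0.113; B 0.041; C 0.236.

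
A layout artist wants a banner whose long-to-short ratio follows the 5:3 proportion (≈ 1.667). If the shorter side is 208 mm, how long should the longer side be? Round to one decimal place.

346.7 mm

5:3 ≈ 1.66667.
Longer side = 208 × 1.66667 ≈ 346.667 → 346.7 mm.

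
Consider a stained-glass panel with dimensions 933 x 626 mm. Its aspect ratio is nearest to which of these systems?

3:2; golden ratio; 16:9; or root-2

Ratio = 933 / 626 ≈ 1.490.
Distances: 3:2 1.500 (Δ 0.010); golden ratio 1.618 (Δ 0.128); 16:9 1.778 (Δ 0.288); root-2 1.414 (Δ 0.076).

3:2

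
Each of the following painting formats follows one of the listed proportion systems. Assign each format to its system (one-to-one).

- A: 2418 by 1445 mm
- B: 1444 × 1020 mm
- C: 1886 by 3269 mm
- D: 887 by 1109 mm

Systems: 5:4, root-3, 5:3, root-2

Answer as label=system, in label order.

A=5:3, B=root-2, C=root-3, D=5:4

Ratios: A ≈ 1.673; B ≈ 1.416; C ≈ 1.733; D ≈ 1.250.
Targets: 5:4 ≈ 1.250; root-3 ≈ 1.732; 5:3 ≈ 1.667; root-2 ≈ 1.414.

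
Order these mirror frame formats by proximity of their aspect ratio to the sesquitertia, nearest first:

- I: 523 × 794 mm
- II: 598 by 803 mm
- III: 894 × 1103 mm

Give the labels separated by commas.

II, III, I

Ratios: I = 794 / 523 ≈ 1.518; II = 803 / 598 ≈ 1.343; III = 1103 / 894 ≈ 1.234.
|Δ from 1.333|: I 0.185; II 0.010; III 0.099.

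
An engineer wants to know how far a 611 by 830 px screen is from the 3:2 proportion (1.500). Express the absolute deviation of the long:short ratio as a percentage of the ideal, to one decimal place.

9.4%

Ratio = 830 / 611 ≈ 1.3584.
Ideal 3:2 = 1.5000. |1.3584 − 1.5000| / 1.5000 ≈ 9.44% → 9.4%.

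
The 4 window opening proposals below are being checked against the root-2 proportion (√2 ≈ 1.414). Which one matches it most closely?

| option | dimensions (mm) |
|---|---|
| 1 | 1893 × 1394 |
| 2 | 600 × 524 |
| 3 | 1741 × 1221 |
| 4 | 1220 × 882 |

3

Target root-2 ≈ 1.414.
1: 1.358 (Δ0.056)  2: 1.145 (Δ0.269)  3: 1.426 (Δ0.012)  4: 1.383 (Δ0.031)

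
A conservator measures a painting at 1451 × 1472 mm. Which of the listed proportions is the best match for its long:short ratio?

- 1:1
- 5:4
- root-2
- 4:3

1:1

1472/1451 ≈ 1.014. Nearest candidates are 1:1 (1.000, off by 0.014) and 5:4 (1.250, off by 0.236).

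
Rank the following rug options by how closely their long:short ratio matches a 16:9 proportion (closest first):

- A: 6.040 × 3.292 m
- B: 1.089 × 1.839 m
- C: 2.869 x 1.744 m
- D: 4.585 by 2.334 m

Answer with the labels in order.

A: 6.040/3.292 ≈ 1.835 → |1.835 − 1.778| = 0.057
B: 1.839/1.089 ≈ 1.689 → |1.689 − 1.778| = 0.089
C: 2.869/1.744 ≈ 1.645 → |1.645 − 1.778| = 0.133
D: 4.585/2.334 ≈ 1.964 → |1.964 − 1.778| = 0.186

A, B, C, D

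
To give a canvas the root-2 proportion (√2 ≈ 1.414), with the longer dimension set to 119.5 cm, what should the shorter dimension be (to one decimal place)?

84.5 cm

root-2 ≈ 1.41421.
Shorter side = 119.5 ÷ 1.41421 ≈ 84.499 → 84.5 cm.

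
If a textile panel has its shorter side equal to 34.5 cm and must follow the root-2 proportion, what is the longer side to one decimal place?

48.8 cm

root-2 ≈ 1.41421.
Longer side = 34.5 × 1.41421 ≈ 48.790 → 48.8 cm.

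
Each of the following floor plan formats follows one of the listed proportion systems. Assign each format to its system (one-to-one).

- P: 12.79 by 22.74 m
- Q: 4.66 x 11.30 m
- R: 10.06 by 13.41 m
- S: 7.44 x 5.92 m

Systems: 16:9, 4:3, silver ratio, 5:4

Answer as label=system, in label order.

Ratios: P ≈ 1.778; Q ≈ 2.425; R ≈ 1.333; S ≈ 1.257.
Targets: 16:9 ≈ 1.778; 4:3 ≈ 1.333; silver ratio ≈ 2.414; 5:4 ≈ 1.250.

P=16:9, Q=silver ratio, R=4:3, S=5:4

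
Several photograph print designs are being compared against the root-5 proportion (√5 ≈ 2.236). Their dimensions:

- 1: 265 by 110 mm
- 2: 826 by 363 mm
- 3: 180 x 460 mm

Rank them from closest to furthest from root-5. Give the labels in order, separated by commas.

Ratios: 1 = 265 / 110 ≈ 2.409; 2 = 826 / 363 ≈ 2.275; 3 = 460 / 180 ≈ 2.556.
|Δ from 2.236|: 1 0.173; 2 0.039; 3 0.320.

2, 1, 3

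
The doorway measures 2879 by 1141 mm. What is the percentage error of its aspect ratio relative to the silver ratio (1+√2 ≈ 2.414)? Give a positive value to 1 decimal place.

4.5%

Ratio = 2879 / 1141 ≈ 2.5232.
Ideal silver ratio ≈ 2.4142. |2.5232 − 2.4142| / 2.4142 ≈ 4.51% → 4.5%.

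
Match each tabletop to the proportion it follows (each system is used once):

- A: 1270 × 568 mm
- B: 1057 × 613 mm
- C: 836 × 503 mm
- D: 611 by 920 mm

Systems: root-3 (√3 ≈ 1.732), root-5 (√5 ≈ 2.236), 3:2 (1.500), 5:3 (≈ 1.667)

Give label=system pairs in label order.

A = 1270/568 ≈ 2.236 → root-5 (2.236)
B = 1057/613 ≈ 1.724 → root-3 (1.732)
C = 836/503 ≈ 1.662 → 5:3 (1.667)
D = 920/611 ≈ 1.506 → 3:2 (1.500)

A=root-5, B=root-3, C=5:3, D=3:2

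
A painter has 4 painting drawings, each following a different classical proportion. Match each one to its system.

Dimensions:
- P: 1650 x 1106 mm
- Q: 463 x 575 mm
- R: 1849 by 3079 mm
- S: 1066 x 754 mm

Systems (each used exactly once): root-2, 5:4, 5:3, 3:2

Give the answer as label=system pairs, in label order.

Ratios: P ≈ 1.492; Q ≈ 1.242; R ≈ 1.665; S ≈ 1.414.
Targets: root-2 ≈ 1.414; 5:4 ≈ 1.250; 5:3 ≈ 1.667; 3:2 ≈ 1.500.

P=3:2, Q=5:4, R=5:3, S=root-2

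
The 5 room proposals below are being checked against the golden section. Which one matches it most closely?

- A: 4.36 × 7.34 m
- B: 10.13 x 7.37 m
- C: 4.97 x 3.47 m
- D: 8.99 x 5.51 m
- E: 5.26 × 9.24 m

Target golden ratio ≈ 1.618.
A: 1.683 (Δ0.065)  B: 1.374 (Δ0.244)  C: 1.432 (Δ0.186)  D: 1.632 (Δ0.014)  E: 1.757 (Δ0.139)

D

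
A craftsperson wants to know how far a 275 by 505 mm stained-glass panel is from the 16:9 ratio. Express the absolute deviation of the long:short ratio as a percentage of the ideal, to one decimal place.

Ratio = 505 / 275 ≈ 1.8364.
Ideal 16:9 ≈ 1.7778. |1.8364 − 1.7778| / 1.7778 ≈ 3.30% → 3.3%.

3.3%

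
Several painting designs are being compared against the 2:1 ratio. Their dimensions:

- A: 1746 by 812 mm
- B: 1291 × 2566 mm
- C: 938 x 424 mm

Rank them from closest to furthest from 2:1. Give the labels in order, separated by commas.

Ratios: A = 1746 / 812 ≈ 2.150; B = 2566 / 1291 ≈ 1.988; C = 938 / 424 ≈ 2.212.
|Δ from 2.000|: A 0.150; B 0.012; C 0.212.

B, A, C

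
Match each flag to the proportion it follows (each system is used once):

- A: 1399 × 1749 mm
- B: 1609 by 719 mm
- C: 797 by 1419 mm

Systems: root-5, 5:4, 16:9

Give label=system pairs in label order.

Ratios: A ≈ 1.250; B ≈ 2.238; C ≈ 1.780.
Targets: root-5 ≈ 2.236; 5:4 ≈ 1.250; 16:9 ≈ 1.778.

A=5:4, B=root-5, C=16:9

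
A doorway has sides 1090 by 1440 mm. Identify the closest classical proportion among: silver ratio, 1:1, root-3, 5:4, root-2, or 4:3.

1440/1090 ≈ 1.321. Nearest candidates are 4:3 (1.333, off by 0.012) and 5:4 (1.250, off by 0.071).

4:3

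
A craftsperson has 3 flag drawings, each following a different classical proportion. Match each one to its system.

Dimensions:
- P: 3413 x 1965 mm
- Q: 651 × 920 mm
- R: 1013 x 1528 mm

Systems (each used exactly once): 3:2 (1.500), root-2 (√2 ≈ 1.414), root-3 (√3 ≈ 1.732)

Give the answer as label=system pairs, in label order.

P=root-3, Q=root-2, R=3:2

Ratios: P ≈ 1.737; Q ≈ 1.413; R ≈ 1.508.
Targets: 3:2 ≈ 1.500; root-2 ≈ 1.414; root-3 ≈ 1.732.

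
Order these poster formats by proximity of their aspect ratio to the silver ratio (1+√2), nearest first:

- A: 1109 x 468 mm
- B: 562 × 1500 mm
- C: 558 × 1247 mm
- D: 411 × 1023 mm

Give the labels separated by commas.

A: 1109/468 ≈ 2.370 → |2.370 − 2.414| = 0.044
B: 1500/562 ≈ 2.669 → |2.669 − 2.414| = 0.255
C: 1247/558 ≈ 2.235 → |2.235 − 2.414| = 0.179
D: 1023/411 ≈ 2.489 → |2.489 − 2.414| = 0.075

A, D, C, B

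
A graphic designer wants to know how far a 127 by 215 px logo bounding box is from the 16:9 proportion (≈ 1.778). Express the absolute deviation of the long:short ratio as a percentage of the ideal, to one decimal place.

4.8%

Ratio = 215 / 127 ≈ 1.6929.
Ideal 16:9 ≈ 1.7778. |1.6929 − 1.7778| / 1.7778 ≈ 4.78% → 4.8%.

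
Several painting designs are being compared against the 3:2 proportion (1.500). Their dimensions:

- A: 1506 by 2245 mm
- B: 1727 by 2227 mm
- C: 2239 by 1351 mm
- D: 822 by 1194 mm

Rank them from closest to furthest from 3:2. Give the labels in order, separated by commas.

A, D, C, B

Ratios: A = 2245 / 1506 ≈ 1.491; B = 2227 / 1727 ≈ 1.290; C = 2239 / 1351 ≈ 1.657; D = 1194 / 822 ≈ 1.453.
|Δ from 1.500|: A 0.009; B 0.210; C 0.157; D 0.047.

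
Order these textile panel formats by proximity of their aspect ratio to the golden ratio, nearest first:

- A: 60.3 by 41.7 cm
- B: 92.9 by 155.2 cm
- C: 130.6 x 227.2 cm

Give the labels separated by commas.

Ratios: A = 60.3 / 41.7 ≈ 1.446; B = 155.2 / 92.9 ≈ 1.671; C = 227.2 / 130.6 ≈ 1.740.
|Δ from 1.618|: A 0.172; B 0.053; C 0.122.

B, C, A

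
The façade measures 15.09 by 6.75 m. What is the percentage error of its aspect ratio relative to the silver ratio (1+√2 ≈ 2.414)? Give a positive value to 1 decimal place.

Ratio = 15.09 / 6.75 ≈ 2.2356.
Ideal silver ratio ≈ 2.4142. |2.2356 − 2.4142| / 2.4142 ≈ 7.40% → 7.4%.

7.4%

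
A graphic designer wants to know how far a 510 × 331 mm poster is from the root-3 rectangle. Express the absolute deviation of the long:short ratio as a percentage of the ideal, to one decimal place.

11.0%

Ratio = 510 / 331 ≈ 1.5408.
Ideal root-3 ≈ 1.7321. |1.5408 − 1.7321| / 1.7321 ≈ 11.04% → 11.0%.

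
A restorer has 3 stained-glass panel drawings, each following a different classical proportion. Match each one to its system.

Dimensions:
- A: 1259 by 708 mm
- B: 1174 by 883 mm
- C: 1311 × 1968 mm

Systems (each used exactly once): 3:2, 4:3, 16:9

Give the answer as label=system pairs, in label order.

A=16:9, B=4:3, C=3:2

Ratios: A ≈ 1.778; B ≈ 1.330; C ≈ 1.501.
Targets: 3:2 ≈ 1.500; 4:3 ≈ 1.333; 16:9 ≈ 1.778.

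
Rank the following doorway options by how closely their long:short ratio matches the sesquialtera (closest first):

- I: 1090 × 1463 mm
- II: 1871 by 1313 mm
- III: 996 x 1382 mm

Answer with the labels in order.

Ratios: I = 1463 / 1090 ≈ 1.342; II = 1871 / 1313 ≈ 1.425; III = 1382 / 996 ≈ 1.388.
|Δ from 1.500|: I 0.158; II 0.075; III 0.112.

II, III, I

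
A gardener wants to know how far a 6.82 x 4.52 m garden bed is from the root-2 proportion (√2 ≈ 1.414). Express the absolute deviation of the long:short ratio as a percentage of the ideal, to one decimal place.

Ratio = 6.82 / 4.52 ≈ 1.5088.
Ideal root-2 ≈ 1.4142. |1.5088 − 1.4142| / 1.4142 ≈ 6.69% → 6.7%.

6.7%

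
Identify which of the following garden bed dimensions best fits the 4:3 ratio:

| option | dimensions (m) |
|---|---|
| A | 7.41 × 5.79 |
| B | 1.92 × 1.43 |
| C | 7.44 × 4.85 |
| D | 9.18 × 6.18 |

Target 4:3 ≈ 1.333.
A: 1.280 (Δ0.053)  B: 1.343 (Δ0.010)  C: 1.534 (Δ0.201)  D: 1.485 (Δ0.152)

B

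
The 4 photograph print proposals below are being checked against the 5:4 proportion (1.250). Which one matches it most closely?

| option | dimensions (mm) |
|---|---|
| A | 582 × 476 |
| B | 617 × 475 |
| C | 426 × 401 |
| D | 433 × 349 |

D

Target 5:4 ≈ 1.250.
A: 1.223 (Δ0.027)  B: 1.299 (Δ0.049)  C: 1.062 (Δ0.188)  D: 1.241 (Δ0.009)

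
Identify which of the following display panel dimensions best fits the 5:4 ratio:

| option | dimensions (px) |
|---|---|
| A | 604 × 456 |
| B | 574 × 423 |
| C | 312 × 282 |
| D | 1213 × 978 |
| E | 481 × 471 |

Target 5:4 ≈ 1.250.
A: 1.325 (Δ0.075)  B: 1.357 (Δ0.107)  C: 1.106 (Δ0.144)  D: 1.240 (Δ0.010)  E: 1.021 (Δ0.229)

D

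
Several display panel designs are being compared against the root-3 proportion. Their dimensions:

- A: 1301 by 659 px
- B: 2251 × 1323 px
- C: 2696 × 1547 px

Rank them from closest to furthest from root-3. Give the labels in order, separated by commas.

C, B, A

Ratios: A = 1301 / 659 ≈ 1.974; B = 2251 / 1323 ≈ 1.701; C = 2696 / 1547 ≈ 1.743.
|Δ from 1.732|: A 0.242; B 0.031; C 0.011.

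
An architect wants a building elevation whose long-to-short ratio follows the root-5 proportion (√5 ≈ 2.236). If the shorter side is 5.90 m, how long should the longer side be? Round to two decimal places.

root-5 ≈ 2.23607.
Longer side = 5.90 × 2.23607 ≈ 13.1928 → 13.19 m.

13.19 m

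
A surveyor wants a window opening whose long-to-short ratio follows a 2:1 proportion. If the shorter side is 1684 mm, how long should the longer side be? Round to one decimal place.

2:1 = 2.00000.
Longer side = 1684 × 2.00000 ≈ 3368.000 → 3368.0 mm.

3368.0 mm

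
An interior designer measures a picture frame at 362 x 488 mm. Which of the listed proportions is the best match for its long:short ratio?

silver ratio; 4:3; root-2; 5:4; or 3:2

4:3

488/362 ≈ 1.348. Nearest candidates are 4:3 (1.333, off by 0.015) and root-2 (1.414, off by 0.066).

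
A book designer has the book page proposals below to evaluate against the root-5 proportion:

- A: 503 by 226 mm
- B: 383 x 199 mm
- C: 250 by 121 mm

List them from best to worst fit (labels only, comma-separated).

A, C, B

A: 503/226 ≈ 2.226 → |2.226 − 2.236| = 0.010
B: 383/199 ≈ 1.925 → |1.925 − 2.236| = 0.311
C: 250/121 ≈ 2.066 → |2.066 − 2.236| = 0.170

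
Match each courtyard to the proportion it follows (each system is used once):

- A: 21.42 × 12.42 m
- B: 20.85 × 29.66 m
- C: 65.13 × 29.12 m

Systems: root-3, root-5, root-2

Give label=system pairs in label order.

A=root-3, B=root-2, C=root-5

Ratios: A ≈ 1.725; B ≈ 1.423; C ≈ 2.237.
Targets: root-3 ≈ 1.732; root-5 ≈ 2.236; root-2 ≈ 1.414.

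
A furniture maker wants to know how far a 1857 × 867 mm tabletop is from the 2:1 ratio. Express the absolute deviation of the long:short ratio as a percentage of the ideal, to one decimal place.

Ratio = 1857 / 867 ≈ 2.1419.
Ideal 2:1 = 2.0000. |2.1419 − 2.0000| / 2.0000 ≈ 7.10% → 7.1%.

7.1%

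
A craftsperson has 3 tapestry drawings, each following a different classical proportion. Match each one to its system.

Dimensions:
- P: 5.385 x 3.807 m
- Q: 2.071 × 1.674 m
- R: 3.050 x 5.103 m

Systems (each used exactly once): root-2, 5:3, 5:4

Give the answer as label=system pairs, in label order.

P=root-2, Q=5:4, R=5:3

Ratios: P ≈ 1.414; Q ≈ 1.237; R ≈ 1.673.
Targets: root-2 ≈ 1.414; 5:3 ≈ 1.667; 5:4 ≈ 1.250.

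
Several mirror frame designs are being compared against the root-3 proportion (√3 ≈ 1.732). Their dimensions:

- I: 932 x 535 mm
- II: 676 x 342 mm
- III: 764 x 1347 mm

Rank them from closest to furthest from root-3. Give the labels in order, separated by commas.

Ratios: I = 932 / 535 ≈ 1.742; II = 676 / 342 ≈ 1.977; III = 1347 / 764 ≈ 1.763.
|Δ from 1.732|: I 0.010; II 0.245; III 0.031.

I, III, II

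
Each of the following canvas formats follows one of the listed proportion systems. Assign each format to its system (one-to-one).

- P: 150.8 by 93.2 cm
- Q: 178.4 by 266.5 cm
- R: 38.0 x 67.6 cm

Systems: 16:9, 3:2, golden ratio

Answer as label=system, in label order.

Ratios: P ≈ 1.618; Q ≈ 1.494; R ≈ 1.779.
Targets: 16:9 ≈ 1.778; 3:2 ≈ 1.500; golden ratio ≈ 1.618.

P=golden ratio, Q=3:2, R=16:9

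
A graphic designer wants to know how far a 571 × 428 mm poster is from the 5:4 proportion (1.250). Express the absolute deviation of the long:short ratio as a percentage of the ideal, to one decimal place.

6.7%

Ratio = 571 / 428 ≈ 1.3341.
Ideal 5:4 = 1.2500. |1.3341 − 1.2500| / 1.2500 ≈ 6.73% → 6.7%.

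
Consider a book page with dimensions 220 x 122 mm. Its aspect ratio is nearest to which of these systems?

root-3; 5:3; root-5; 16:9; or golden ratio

220/122 ≈ 1.803. Nearest candidates are 16:9 (1.778, off by 0.025) and root-3 (1.732, off by 0.071).

16:9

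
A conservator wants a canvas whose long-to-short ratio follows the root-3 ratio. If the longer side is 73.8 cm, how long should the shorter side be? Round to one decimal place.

root-3 ≈ 1.73205.
Shorter side = 73.8 ÷ 1.73205 ≈ 42.608 → 42.6 cm.

42.6 cm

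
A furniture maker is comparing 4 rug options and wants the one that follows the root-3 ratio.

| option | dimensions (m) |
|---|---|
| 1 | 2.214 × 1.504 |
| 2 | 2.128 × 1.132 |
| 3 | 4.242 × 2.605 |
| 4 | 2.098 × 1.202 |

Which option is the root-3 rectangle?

4

Ratios (long/short): 1 ≈ 1.472; 2 ≈ 1.880; 3 ≈ 1.628; 4 ≈ 1.745.
root-3 ≈ 1.732; option 4 is nearest (Δ 0.013).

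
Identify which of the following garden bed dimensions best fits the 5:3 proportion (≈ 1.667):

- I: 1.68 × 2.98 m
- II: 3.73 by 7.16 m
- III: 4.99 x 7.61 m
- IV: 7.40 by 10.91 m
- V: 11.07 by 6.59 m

Ratios (long/short): I ≈ 1.774; II ≈ 1.920; III ≈ 1.525; IV ≈ 1.474; V ≈ 1.680.
5:3 ≈ 1.667; option V is nearest (Δ 0.013).

V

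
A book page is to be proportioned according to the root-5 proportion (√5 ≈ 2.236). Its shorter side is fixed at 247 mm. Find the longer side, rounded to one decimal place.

552.3 mm

root-5 ≈ 2.23607.
Longer side = 247 × 2.23607 ≈ 552.309 → 552.3 mm.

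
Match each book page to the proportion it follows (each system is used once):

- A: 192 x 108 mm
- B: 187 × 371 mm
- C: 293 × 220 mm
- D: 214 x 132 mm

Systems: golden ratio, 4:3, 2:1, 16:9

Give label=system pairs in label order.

A = 192/108 ≈ 1.778 → 16:9 (1.778)
B = 371/187 ≈ 1.984 → 2:1 (2.000)
C = 293/220 ≈ 1.332 → 4:3 (1.333)
D = 214/132 ≈ 1.621 → golden ratio (1.618)

A=16:9, B=2:1, C=4:3, D=golden ratio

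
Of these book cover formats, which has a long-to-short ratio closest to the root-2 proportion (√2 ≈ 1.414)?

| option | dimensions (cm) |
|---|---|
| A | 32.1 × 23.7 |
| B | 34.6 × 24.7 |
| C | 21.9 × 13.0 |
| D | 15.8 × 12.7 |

B

Ratios (long/short): A ≈ 1.354; B ≈ 1.401; C ≈ 1.685; D ≈ 1.244.
root-2 ≈ 1.414; option B is nearest (Δ 0.013).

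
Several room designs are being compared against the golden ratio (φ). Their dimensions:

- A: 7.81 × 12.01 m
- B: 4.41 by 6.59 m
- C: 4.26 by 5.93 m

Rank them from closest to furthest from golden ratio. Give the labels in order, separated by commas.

A: 12.01/7.81 ≈ 1.538 → |1.538 − 1.618| = 0.080
B: 6.59/4.41 ≈ 1.494 → |1.494 − 1.618| = 0.124
C: 5.93/4.26 ≈ 1.392 → |1.392 − 1.618| = 0.226

A, B, C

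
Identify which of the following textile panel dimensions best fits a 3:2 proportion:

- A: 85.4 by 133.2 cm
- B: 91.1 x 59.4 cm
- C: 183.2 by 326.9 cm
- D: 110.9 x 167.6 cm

D

Target 3:2 ≈ 1.500.
A: 1.560 (Δ0.060)  B: 1.534 (Δ0.034)  C: 1.784 (Δ0.284)  D: 1.511 (Δ0.011)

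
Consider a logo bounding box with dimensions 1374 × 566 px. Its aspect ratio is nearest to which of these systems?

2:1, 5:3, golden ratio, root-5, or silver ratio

Ratio = 1374 / 566 ≈ 2.428.
Distances: 2:1 2.000 (Δ 0.428); 5:3 1.667 (Δ 0.761); golden ratio 1.618 (Δ 0.810); root-5 2.236 (Δ 0.192); silver ratio 2.414 (Δ 0.014).

silver ratio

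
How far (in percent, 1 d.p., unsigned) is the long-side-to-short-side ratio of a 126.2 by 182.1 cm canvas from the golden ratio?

10.8%

Ratio = 182.1 / 126.2 ≈ 1.4429.
Ideal golden ratio ≈ 1.6180. |1.4429 − 1.6180| / 1.6180 ≈ 10.82% → 10.8%.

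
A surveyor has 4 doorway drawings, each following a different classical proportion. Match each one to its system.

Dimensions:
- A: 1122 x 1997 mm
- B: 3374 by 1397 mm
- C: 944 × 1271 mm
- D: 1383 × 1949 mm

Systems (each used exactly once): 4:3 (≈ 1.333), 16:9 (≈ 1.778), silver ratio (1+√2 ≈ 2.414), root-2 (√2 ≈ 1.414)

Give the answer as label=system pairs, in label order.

A = 1997/1122 ≈ 1.780 → 16:9 (1.778)
B = 3374/1397 ≈ 2.415 → silver ratio (2.414)
C = 1271/944 ≈ 1.346 → 4:3 (1.333)
D = 1949/1383 ≈ 1.409 → root-2 (1.414)

A=16:9, B=silver ratio, C=4:3, D=root-2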